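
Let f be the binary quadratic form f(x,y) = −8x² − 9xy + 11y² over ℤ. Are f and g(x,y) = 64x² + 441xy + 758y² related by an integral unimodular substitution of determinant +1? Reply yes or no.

D₁ = 433, D₂ = 433
river cycle of f (length 46): (11, 9, -8), (-8, 7, 12), (12, 17, -3), (-3, 19, 6), (6, 17, -6), (-6, 19, 3), (3, 17, -12), (-12, 7, 8), (8, 9, -11), (-11, 13, 6), … (36 more)
river cycle of g (length 46): (11, 9, -8), (-8, 7, 12), (12, 17, -3), (-3, 19, 6), (6, 17, -6), (-6, 19, 3), (3, 17, -12), (-12, 7, 8), (8, 9, -11), (-11, 13, 6), … (36 more)
cycles coincide ⇒ equivalent

yes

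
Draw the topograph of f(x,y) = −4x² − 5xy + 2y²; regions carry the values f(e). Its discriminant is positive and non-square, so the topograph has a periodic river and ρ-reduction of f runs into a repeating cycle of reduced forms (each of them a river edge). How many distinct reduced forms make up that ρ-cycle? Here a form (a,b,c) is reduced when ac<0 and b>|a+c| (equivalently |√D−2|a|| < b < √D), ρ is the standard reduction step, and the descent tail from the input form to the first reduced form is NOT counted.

D = 57, ⌊√D⌋ = 7
descent: ρ → (2,5,-4)  [lands on river]
river: ρ → (-4,3,3)
river: ρ → (3,3,-4)
river: ρ → (-4,5,2)
river: ρ → (2,7,-1)
river: ρ → (-1,7,2)
ρ-cycle length = 6 (tail of 1 descent step not counted)

6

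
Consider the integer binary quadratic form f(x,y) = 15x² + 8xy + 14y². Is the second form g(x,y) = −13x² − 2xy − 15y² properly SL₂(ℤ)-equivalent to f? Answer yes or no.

D₁ = -776, D₂ = -776
f: flip: (15,8,14)→(14,-8,15)
f: reduced (well bottom): (14,-8,15) with a≤c, −a<b≤a
g is negative-definite; reduce −g:
−g: reduced (well bottom): (13,2,15) with a≤c, −a<b≤a
flip sign back: reduced form of g is (-13,-2,-15)
reduced forms (14, -8, 15) vs (-13, -2, -15) ⇒ inequivalent

no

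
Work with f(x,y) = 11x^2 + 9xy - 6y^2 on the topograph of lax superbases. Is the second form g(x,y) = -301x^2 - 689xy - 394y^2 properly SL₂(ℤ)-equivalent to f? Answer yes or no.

D₁ = 345, D₂ = 345
river cycle of f (length 10): (-6, 15, 5), (5, 15, -6), (-6, 9, 11), (11, 13, -4), (-4, 11, 14), (14, 17, -1), (-1, 17, 14), (14, 11, -4), (-4, 13, 11), (11, 9, -6)
river cycle of g (length 10): (-6, 15, 5), (5, 15, -6), (-6, 9, 11), (11, 13, -4), (-4, 11, 14), (14, 17, -1), (-1, 17, 14), (14, 11, -4), (-4, 13, 11), (11, 9, -6)
cycles coincide ⇒ equivalent

yes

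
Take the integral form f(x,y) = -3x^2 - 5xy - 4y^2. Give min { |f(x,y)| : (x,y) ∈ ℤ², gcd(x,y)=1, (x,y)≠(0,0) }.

translate: b→-1 (≡5 mod 6), so (3,5,4)→(3,-1,2)
flip: (3,-1,2)→(2,1,3)
reduced (well bottom): (2,1,3) with a≤c, −a<b≤a
well minimum |f| = |-2| = 2 (negative-definite)

2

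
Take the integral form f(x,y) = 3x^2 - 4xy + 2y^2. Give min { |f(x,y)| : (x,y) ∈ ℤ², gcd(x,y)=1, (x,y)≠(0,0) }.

translate: b→2 (≡-4 mod 6), so (3,-4,2)→(3,2,1)
flip: (3,2,1)→(1,-2,3)
translate: b→0 (≡-2 mod 2), so (1,-2,3)→(1,0,2)
reduced (well bottom): (1,0,2) with a≤c, −a<b≤a
well minimum = a = 1

1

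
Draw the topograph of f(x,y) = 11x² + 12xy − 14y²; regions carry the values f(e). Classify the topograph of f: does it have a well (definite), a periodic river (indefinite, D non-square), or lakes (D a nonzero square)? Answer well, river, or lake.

D = b²−4ac = 12² − 4·11·(-14) = 760
D > 0 non-square ⇒ indefinite ⇒ periodic river

river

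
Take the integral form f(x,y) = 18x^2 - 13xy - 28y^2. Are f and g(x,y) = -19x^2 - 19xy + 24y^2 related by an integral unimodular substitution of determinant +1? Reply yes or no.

D₁ = 2185, D₂ = 2185
river cycle of f (length 32): (-28, 13, 18), (18, 23, -23), (-23, 23, 18), (18, 13, -28), (-28, 43, 3), (3, 41, -42), (-42, 43, 2), (2, 45, -20), (-20, 35, 12), (12, 37, -17), … (22 more)
river cycle of g (length 34): (24, 19, -19), (-19, 19, 24), (24, 29, -14), (-14, 27, 26), (26, 25, -15), (-15, 35, 16), (16, 29, -21), (-21, 13, 24), (24, 35, -10), (-10, 45, 4), … (24 more)
cycles differ ⇒ inequivalent

no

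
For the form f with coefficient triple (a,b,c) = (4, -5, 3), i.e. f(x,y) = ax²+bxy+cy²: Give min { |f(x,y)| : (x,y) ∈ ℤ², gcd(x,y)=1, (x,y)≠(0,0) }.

translate: b→3 (≡-5 mod 8), so (4,-5,3)→(4,3,2)
flip: (4,3,2)→(2,-3,4)
translate: b→1 (≡-3 mod 4), so (2,-3,4)→(2,1,3)
reduced (well bottom): (2,1,3) with a≤c, −a<b≤a
well minimum = a = 2

2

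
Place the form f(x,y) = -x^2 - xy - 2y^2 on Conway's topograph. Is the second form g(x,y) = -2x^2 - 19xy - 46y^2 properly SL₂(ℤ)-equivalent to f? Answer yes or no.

D₁ = -7, D₂ = -7
f is negative-definite; reduce −f:
−f: reduced (well bottom): (1,1,2) with a≤c, −a<b≤a
flip sign back: reduced form of f is (-1,-1,-2)
g is negative-definite; reduce −g:
−g: translate: b→-1 (≡19 mod 4), so (2,19,46)→(2,-1,1)
−g: flip: (2,-1,1)→(1,1,2)
−g: reduced (well bottom): (1,1,2) with a≤c, −a<b≤a
flip sign back: reduced form of g is (-1,-1,-2)
reduced forms (-1, -1, -2) vs (-1, -1, -2) ⇒ equivalent

yes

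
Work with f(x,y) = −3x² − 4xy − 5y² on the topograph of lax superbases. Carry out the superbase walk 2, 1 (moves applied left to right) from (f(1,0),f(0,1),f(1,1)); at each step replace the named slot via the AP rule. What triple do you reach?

start (-3,-5,-12) = (f(1,0),f(0,1),f(1,1))
replace slot 2: 2·((-3)+(-12)) − (-5) = -25 → (-3,-25,-12)
replace slot 1: 2·((-25)+(-12)) − (-3) = -71 → (-71,-25,-12)

-71,-25,-12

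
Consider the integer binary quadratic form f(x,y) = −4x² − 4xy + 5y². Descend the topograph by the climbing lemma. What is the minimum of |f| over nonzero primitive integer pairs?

descent: ρ → (5,4,-4)  [lands on river]
river: ρ → (-4,4,5)
river: ρ → (5,6,-3)
river: ρ → (-3,6,5)
closes: descent 1, river 4
min |a| on river = 3

3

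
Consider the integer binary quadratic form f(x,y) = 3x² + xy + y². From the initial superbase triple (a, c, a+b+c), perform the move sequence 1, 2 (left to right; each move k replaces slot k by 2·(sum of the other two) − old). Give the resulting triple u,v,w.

start (3,1,5) = (f(1,0),f(0,1),f(1,1))
replace slot 1: 2·(1+5) − 3 = 9 → (9,1,5)
replace slot 2: 2·(9+5) − 1 = 27 → (9,27,5)

9,27,5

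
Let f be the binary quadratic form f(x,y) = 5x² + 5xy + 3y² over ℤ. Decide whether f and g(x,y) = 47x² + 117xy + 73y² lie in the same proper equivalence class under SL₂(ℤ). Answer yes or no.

D₁ = -35, D₂ = -35
f: flip: (5,5,3)→(3,-5,5)
f: translate: b→1 (≡-5 mod 6), so (3,-5,5)→(3,1,3)
f: reduced (well bottom): (3,1,3) with a≤c, −a<b≤a
g: translate: b→23 (≡117 mod 94), so (47,117,73)→(47,23,3)
g: flip: (47,23,3)→(3,-23,47)
g: translate: b→1 (≡-23 mod 6), so (3,-23,47)→(3,1,3)
g: reduced (well bottom): (3,1,3) with a≤c, −a<b≤a
reduced forms (3, 1, 3) vs (3, 1, 3) ⇒ equivalent

yes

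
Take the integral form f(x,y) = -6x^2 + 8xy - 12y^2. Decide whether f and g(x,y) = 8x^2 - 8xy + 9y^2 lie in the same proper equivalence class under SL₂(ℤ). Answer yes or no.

D₁ = -224, D₂ = -224
f is negative-definite; reduce −f:
−f: translate: b→4 (≡-8 mod 12), so (6,-8,12)→(6,4,10)
−f: reduced (well bottom): (6,4,10) with a≤c, −a<b≤a
flip sign back: reduced form of f is (-6,-4,-10)
g: translate: b→8 (≡-8 mod 16), so (8,-8,9)→(8,8,9)
g: reduced (well bottom): (8,8,9) with a≤c, −a<b≤a
reduced forms (-6, -4, -10) vs (8, 8, 9) ⇒ inequivalent

no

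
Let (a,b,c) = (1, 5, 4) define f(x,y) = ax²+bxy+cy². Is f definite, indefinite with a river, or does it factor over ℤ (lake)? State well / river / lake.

D = b²−4ac = 5² − 4·1·4 = 9
D = 3² is a perfect square ⇒ form factors over ℤ ⇒ lakes

lake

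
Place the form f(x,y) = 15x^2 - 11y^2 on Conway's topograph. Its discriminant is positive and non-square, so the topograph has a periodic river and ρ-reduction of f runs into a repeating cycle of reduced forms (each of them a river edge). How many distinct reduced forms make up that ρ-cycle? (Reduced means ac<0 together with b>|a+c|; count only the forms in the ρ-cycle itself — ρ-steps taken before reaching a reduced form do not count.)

D = 660, ⌊√D⌋ = 25
descent: ρ → (-11,22,4)  [lands on river]
river: ρ → (4,18,-21)
river: ρ → (-21,24,1)
river: ρ → (1,24,-21)
river: ρ → (-21,18,4)
river: ρ → (4,22,-11)
ρ-cycle length = 6 (tail of 1 descent step not counted)

6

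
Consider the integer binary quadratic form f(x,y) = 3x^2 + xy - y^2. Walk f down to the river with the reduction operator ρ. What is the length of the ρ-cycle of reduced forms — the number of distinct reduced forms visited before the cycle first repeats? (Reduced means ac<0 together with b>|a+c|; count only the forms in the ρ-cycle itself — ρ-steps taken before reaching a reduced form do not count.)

D = 13, ⌊√D⌋ = 3
descent: ρ → (-1,3,1)  [lands on river]
river: ρ → (1,3,-1)
ρ-cycle length = 2 (tail of 1 descent step not counted)

2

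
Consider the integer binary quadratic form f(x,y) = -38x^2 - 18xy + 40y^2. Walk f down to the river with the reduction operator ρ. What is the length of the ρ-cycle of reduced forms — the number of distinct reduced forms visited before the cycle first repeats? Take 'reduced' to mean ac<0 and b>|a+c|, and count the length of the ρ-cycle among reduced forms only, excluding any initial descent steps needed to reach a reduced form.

D = 6404, ⌊√D⌋ = 80
descent: ρ → (40,18,-38)  [lands on river]
river: ρ → (-38,58,20)
river: ρ → (20,62,-32)
river: ρ → (-32,66,16)
river: ρ → (16,62,-40)
river: ρ → (-40,18,38)
river: ρ → (38,58,-20)
river: ρ → (-20,62,32)
river: ρ → (32,66,-16)
river: ρ → (-16,62,40)
ρ-cycle length = 10 (tail of 1 descent step not counted)

10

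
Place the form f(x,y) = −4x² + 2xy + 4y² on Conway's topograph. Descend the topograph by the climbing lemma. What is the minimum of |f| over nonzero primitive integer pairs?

river: ρ → (4,6,-2)
river: ρ → (-2,6,4)
river: ρ → (4,2,-4)
river: ρ → (-4,6,2)
river: ρ → (2,6,-4)
river: ρ → (-4,2,4)
closes: descent 0, river 6
min |a| on river = 2

2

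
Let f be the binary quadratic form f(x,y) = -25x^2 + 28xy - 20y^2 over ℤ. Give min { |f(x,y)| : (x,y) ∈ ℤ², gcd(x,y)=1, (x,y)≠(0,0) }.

translate: b→22 (≡-28 mod 50), so (25,-28,20)→(25,22,17)
flip: (25,22,17)→(17,-22,25)
translate: b→12 (≡-22 mod 34), so (17,-22,25)→(17,12,20)
reduced (well bottom): (17,12,20) with a≤c, −a<b≤a
well minimum |f| = |-17| = 17 (negative-definite)

17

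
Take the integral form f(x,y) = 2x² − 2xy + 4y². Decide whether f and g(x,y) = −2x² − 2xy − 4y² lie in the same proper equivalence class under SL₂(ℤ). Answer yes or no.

D₁ = -28, D₂ = -28
f: translate: b→2 (≡-2 mod 4), so (2,-2,4)→(2,2,4)
f: reduced (well bottom): (2,2,4) with a≤c, −a<b≤a
g is negative-definite; reduce −g:
−g: reduced (well bottom): (2,2,4) with a≤c, −a<b≤a
flip sign back: reduced form of g is (-2,-2,-4)
reduced forms (2, 2, 4) vs (-2, -2, -4) ⇒ inequivalent

no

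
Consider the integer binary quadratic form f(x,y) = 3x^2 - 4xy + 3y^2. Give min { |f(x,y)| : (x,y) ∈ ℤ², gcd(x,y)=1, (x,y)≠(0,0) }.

translate: b→2 (≡-4 mod 6), so (3,-4,3)→(3,2,2)
flip: (3,2,2)→(2,-2,3)
translate: b→2 (≡-2 mod 4), so (2,-2,3)→(2,2,3)
reduced (well bottom): (2,2,3) with a≤c, −a<b≤a
well minimum = a = 2

2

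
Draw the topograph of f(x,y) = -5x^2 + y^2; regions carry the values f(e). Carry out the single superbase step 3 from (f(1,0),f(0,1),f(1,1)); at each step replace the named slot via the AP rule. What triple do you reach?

start (-5,1,-4) = (f(1,0),f(0,1),f(1,1))
replace slot 3: 2·((-5)+1) − (-4) = -4 → (-5,1,-4)

-5,1,-4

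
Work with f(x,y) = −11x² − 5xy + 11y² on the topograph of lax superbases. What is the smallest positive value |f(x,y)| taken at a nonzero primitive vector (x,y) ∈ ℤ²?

descent: ρ → (11,5,-11)  [lands on river]
river: ρ → (-11,17,5)
river: ρ → (5,13,-17)
river: ρ → (-17,21,1)
river: ρ → (1,21,-17)
river: ρ → (-17,13,5)
river: ρ → (5,17,-11)
river: ρ → (-11,5,11)
river: ρ → (11,17,-5)
river: ρ → (-5,13,17)
river: ρ → (17,21,-1)
river: ρ → (-1,21,17)
river: ρ → (17,13,-5)
river: ρ → (-5,17,11)
closes: descent 1, river 14
min |a| on river = 1

1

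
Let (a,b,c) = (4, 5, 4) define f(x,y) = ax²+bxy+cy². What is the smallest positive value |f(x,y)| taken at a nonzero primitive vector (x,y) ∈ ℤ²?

translate: b→-3 (≡5 mod 8), so (4,5,4)→(4,-3,3)
flip: (4,-3,3)→(3,3,4)
reduced (well bottom): (3,3,4) with a≤c, −a<b≤a
well minimum = a = 3

3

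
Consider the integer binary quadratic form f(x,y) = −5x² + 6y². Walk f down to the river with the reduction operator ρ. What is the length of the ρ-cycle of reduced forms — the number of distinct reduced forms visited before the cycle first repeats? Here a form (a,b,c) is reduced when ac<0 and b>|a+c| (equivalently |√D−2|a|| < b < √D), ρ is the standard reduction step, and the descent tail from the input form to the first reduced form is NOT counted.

D = 120, ⌊√D⌋ = 10
descent: ρ → (6,0,-5)
descent: ρ → (-5,10,1)  [lands on river]
river: ρ → (1,10,-5)
ρ-cycle length = 2 (tail of 2 descent steps not counted)

2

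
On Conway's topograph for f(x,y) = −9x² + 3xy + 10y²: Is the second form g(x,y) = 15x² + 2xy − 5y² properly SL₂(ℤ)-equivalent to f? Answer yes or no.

D₁ = 369, D₂ = 304
discriminants differ ⇒ not SL₂(ℤ)-equivalent

no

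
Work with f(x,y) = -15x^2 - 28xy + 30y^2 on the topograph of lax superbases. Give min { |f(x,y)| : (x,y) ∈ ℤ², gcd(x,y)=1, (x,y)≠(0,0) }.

descent: ρ → (30,28,-15)  [lands on river]
river: ρ → (-15,32,26)
river: ρ → (26,20,-21)
river: ρ → (-21,22,25)
river: ρ → (25,28,-18)
river: ρ → (-18,44,9)
river: ρ → (9,46,-13)
river: ρ → (-13,32,30)
closes: descent 1, river 8
min |a| on river = 9

9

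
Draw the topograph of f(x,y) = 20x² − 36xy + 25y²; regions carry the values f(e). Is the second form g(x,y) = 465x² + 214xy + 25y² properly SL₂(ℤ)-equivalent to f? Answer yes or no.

D₁ = -704, D₂ = -704
f: translate: b→4 (≡-36 mod 40), so (20,-36,25)→(20,4,9)
f: flip: (20,4,9)→(9,-4,20)
f: reduced (well bottom): (9,-4,20) with a≤c, −a<b≤a
g: flip: (465,214,25)→(25,-214,465)
g: translate: b→-14 (≡-214 mod 50), so (25,-214,465)→(25,-14,9)
g: flip: (25,-14,9)→(9,14,25)
g: translate: b→-4 (≡14 mod 18), so (9,14,25)→(9,-4,20)
g: reduced (well bottom): (9,-4,20) with a≤c, −a<b≤a
reduced forms (9, -4, 20) vs (9, -4, 20) ⇒ equivalent

yes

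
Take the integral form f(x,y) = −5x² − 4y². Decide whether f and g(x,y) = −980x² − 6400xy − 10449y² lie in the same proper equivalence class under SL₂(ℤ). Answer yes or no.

D₁ = -80, D₂ = -80
f is negative-definite; reduce −f:
−f: flip: (5,0,4)→(4,0,5)
−f: reduced (well bottom): (4,0,5) with a≤c, −a<b≤a
flip sign back: reduced form of f is (-4,0,-5)
g is negative-definite; reduce −g:
−g: translate: b→520 (≡6400 mod 1960), so (980,6400,10449)→(980,520,69)
−g: flip: (980,520,69)→(69,-520,980)
−g: translate: b→32 (≡-520 mod 138), so (69,-520,980)→(69,32,4)
−g: flip: (69,32,4)→(4,-32,69)
−g: translate: b→0 (≡-32 mod 8), so (4,-32,69)→(4,0,5)
−g: reduced (well bottom): (4,0,5) with a≤c, −a<b≤a
flip sign back: reduced form of g is (-4,0,-5)
reduced forms (-4, 0, -5) vs (-4, 0, -5) ⇒ equivalent

yes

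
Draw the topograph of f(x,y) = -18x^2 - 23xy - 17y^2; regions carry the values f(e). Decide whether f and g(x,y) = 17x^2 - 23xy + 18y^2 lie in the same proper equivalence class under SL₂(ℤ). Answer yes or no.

D₁ = -695, D₂ = -695
f is negative-definite; reduce −f:
−f: translate: b→-13 (≡23 mod 36), so (18,23,17)→(18,-13,12)
−f: flip: (18,-13,12)→(12,13,18)
−f: translate: b→-11 (≡13 mod 24), so (12,13,18)→(12,-11,17)
−f: reduced (well bottom): (12,-11,17) with a≤c, −a<b≤a
flip sign back: reduced form of f is (-12,11,-17)
g: translate: b→11 (≡-23 mod 34), so (17,-23,18)→(17,11,12)
g: flip: (17,11,12)→(12,-11,17)
g: reduced (well bottom): (12,-11,17) with a≤c, −a<b≤a
reduced forms (-12, 11, -17) vs (12, -11, 17) ⇒ inequivalent

no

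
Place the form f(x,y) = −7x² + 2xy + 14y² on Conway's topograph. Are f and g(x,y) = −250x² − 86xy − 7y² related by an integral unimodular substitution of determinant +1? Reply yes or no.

D₁ = 396, D₂ = 396
river cycle of f (length 4): (-7, 16, 5), (5, 14, -10), (-10, 6, 9), (9, 12, -7)
river cycle of g (length 4): (-7, 16, 5), (5, 14, -10), (-10, 6, 9), (9, 12, -7)
cycles coincide ⇒ equivalent

yes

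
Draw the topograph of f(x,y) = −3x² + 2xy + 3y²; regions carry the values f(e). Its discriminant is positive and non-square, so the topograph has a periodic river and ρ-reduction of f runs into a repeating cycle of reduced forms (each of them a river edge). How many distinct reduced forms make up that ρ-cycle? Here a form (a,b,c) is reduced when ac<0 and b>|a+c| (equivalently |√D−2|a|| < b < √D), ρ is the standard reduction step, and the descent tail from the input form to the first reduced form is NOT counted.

D = 40, ⌊√D⌋ = 6
river: ρ → (3,4,-2)
river: ρ → (-2,4,3)
river: ρ → (3,2,-3)
river: ρ → (-3,4,2)
river: ρ → (2,4,-3)
river: ρ → (-3,2,3)
ρ-cycle length = 6 (tail of 0 descent steps not counted)

6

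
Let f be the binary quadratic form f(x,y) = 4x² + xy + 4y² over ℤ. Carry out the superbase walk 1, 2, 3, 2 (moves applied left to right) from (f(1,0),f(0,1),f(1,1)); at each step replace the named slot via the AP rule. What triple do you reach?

start (4,4,9) = (f(1,0),f(0,1),f(1,1))
replace slot 1: 2·(4+9) − 4 = 22 → (22,4,9)
replace slot 2: 2·(22+9) − 4 = 58 → (22,58,9)
replace slot 3: 2·(22+58) − 9 = 151 → (22,58,151)
replace slot 2: 2·(22+151) − 58 = 288 → (22,288,151)

22,288,151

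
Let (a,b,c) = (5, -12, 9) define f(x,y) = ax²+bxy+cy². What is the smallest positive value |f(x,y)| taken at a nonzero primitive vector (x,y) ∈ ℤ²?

translate: b→-2 (≡-12 mod 10), so (5,-12,9)→(5,-2,2)
flip: (5,-2,2)→(2,2,5)
reduced (well bottom): (2,2,5) with a≤c, −a<b≤a
well minimum = a = 2

2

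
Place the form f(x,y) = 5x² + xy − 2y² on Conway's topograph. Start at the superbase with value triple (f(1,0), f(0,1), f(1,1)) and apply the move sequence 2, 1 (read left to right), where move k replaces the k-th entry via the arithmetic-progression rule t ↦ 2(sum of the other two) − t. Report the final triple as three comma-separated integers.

start (5,-2,4) = (f(1,0),f(0,1),f(1,1))
replace slot 2: 2·(5+4) − (-2) = 20 → (5,20,4)
replace slot 1: 2·(20+4) − 5 = 43 → (43,20,4)

43,20,4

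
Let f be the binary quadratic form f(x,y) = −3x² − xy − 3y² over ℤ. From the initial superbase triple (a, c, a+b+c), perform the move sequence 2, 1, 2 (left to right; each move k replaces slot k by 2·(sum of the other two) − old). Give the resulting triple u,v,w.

start (-3,-3,-7) = (f(1,0),f(0,1),f(1,1))
replace slot 2: 2·((-3)+(-7)) − (-3) = -17 → (-3,-17,-7)
replace slot 1: 2·((-17)+(-7)) − (-3) = -45 → (-45,-17,-7)
replace slot 2: 2·((-45)+(-7)) − (-17) = -87 → (-45,-87,-7)

-45,-87,-7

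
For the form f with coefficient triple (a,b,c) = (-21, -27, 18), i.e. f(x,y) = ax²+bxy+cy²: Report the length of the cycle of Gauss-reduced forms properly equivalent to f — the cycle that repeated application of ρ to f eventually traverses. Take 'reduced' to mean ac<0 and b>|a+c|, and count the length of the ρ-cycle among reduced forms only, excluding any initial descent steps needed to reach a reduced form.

D = 2241, ⌊√D⌋ = 47
descent: ρ → (18,27,-21)  [lands on river]
river: ρ → (-21,15,24)
river: ρ → (24,33,-12)
river: ρ → (-12,39,15)
river: ρ → (15,21,-30)
river: ρ → (-30,39,6)
river: ρ → (6,45,-9)
river: ρ → (-9,45,6)
river: ρ → (6,39,-30)
river: ρ → (-30,21,15)
river: ρ → (15,39,-12)
river: ρ → (-12,33,24)
river: ρ → (24,15,-21)
river: ρ → (-21,27,18)
river: ρ → (18,45,-3)
river: ρ → (-3,45,18)
ρ-cycle length = 16 (tail of 1 descent step not counted)

16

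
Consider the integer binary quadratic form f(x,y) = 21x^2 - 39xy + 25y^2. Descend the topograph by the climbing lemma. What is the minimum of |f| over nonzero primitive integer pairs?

translate: b→3 (≡-39 mod 42), so (21,-39,25)→(21,3,7)
flip: (21,3,7)→(7,-3,21)
reduced (well bottom): (7,-3,21) with a≤c, −a<b≤a
well minimum = a = 7

7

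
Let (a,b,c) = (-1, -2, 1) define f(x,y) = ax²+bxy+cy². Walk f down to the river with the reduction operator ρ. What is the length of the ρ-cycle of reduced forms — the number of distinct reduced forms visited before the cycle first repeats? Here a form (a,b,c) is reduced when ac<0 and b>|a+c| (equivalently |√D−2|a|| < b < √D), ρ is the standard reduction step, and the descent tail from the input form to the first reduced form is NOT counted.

D = 8, ⌊√D⌋ = 2
descent: ρ → (1,2,-1)  [lands on river]
river: ρ → (-1,2,1)
ρ-cycle length = 2 (tail of 1 descent step not counted)

2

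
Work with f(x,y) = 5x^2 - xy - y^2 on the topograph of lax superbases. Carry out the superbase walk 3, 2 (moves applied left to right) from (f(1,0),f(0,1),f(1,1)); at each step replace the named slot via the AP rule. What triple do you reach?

start (5,-1,3) = (f(1,0),f(0,1),f(1,1))
replace slot 3: 2·(5+(-1)) − 3 = 5 → (5,-1,5)
replace slot 2: 2·(5+5) − (-1) = 21 → (5,21,5)

5,21,5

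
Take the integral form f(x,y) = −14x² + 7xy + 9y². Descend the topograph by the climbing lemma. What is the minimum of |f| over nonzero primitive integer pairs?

river: ρ → (9,11,-12)
river: ρ → (-12,13,8)
river: ρ → (8,19,-6)
river: ρ → (-6,17,11)
river: ρ → (11,5,-12)
river: ρ → (-12,19,4)
river: ρ → (4,21,-7)
river: ρ → (-7,21,4)
river: ρ → (4,19,-12)
river: ρ → (-12,5,11)
river: ρ → (11,17,-6)
river: ρ → (-6,19,8)
river: ρ → (8,13,-12)
river: ρ → (-12,11,9)
river: ρ → (9,7,-14)
river: ρ → (-14,21,2)
river: ρ → (2,23,-3)
river: ρ → (-3,19,16)
river: ρ → (16,13,-6)
river: ρ → (-6,23,1)
river: ρ → (1,23,-6)
river: ρ → (-6,13,16)
river: ρ → (16,19,-3)
river: ρ → (-3,23,2)
river: ρ → (2,21,-14)
river: ρ → (-14,7,9)
closes: descent 0, river 26
min |a| on river = 1

1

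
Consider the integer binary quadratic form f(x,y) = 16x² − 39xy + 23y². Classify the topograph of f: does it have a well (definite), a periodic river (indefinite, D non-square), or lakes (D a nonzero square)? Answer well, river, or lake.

D = b²−4ac = (-39)² − 4·16·23 = 49
D = 7² is a perfect square ⇒ form factors over ℤ ⇒ lakes

lake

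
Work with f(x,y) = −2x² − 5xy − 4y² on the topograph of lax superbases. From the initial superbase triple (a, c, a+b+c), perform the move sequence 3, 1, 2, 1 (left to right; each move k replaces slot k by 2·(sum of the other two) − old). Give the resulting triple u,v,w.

start (-2,-4,-11) = (f(1,0),f(0,1),f(1,1))
replace slot 3: 2·((-2)+(-4)) − (-11) = -1 → (-2,-4,-1)
replace slot 1: 2·((-4)+(-1)) − (-2) = -8 → (-8,-4,-1)
replace slot 2: 2·((-8)+(-1)) − (-4) = -14 → (-8,-14,-1)
replace slot 1: 2·((-14)+(-1)) − (-8) = -22 → (-22,-14,-1)

-22,-14,-1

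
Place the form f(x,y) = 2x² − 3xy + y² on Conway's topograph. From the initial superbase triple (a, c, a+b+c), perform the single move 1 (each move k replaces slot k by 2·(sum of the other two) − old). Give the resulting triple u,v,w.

start (2,1,0) = (f(1,0),f(0,1),f(1,1))
replace slot 1: 2·(1+0) − 2 = 0 → (0,1,0)

0,1,0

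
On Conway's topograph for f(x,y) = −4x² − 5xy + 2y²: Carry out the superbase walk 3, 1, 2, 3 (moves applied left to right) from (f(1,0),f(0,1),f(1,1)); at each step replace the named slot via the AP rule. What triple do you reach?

start (-4,2,-7) = (f(1,0),f(0,1),f(1,1))
replace slot 3: 2·((-4)+2) − (-7) = 3 → (-4,2,3)
replace slot 1: 2·(2+3) − (-4) = 14 → (14,2,3)
replace slot 2: 2·(14+3) − 2 = 32 → (14,32,3)
replace slot 3: 2·(14+32) − 3 = 89 → (14,32,89)

14,32,89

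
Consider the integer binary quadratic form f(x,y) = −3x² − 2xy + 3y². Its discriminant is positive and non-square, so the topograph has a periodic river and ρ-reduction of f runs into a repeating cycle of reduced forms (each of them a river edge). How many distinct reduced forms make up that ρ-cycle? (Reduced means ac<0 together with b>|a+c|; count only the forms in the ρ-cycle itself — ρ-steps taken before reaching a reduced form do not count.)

D = 40, ⌊√D⌋ = 6
descent: ρ → (3,2,-3)  [lands on river]
river: ρ → (-3,4,2)
river: ρ → (2,4,-3)
river: ρ → (-3,2,3)
river: ρ → (3,4,-2)
river: ρ → (-2,4,3)
ρ-cycle length = 6 (tail of 1 descent step not counted)

6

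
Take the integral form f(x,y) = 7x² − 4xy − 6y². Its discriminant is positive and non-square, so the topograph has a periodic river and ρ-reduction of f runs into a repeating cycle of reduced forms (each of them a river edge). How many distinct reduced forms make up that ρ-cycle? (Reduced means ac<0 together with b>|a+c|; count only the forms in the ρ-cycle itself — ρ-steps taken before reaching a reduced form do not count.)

D = 184, ⌊√D⌋ = 13
descent: ρ → (-6,4,7)  [lands on river]
river: ρ → (7,10,-3)
river: ρ → (-3,8,10)
river: ρ → (10,12,-1)
river: ρ → (-1,12,10)
river: ρ → (10,8,-3)
river: ρ → (-3,10,7)
river: ρ → (7,4,-6)
river: ρ → (-6,8,5)
river: ρ → (5,12,-2)
river: ρ → (-2,12,5)
river: ρ → (5,8,-6)
ρ-cycle length = 12 (tail of 1 descent step not counted)

12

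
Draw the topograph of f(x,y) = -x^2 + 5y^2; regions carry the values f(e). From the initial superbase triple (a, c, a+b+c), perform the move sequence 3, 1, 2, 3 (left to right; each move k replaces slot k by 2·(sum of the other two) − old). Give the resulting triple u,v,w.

start (-1,5,4) = (f(1,0),f(0,1),f(1,1))
replace slot 3: 2·((-1)+5) − 4 = 4 → (-1,5,4)
replace slot 1: 2·(5+4) − (-1) = 19 → (19,5,4)
replace slot 2: 2·(19+4) − 5 = 41 → (19,41,4)
replace slot 3: 2·(19+41) − 4 = 116 → (19,41,116)

19,41,116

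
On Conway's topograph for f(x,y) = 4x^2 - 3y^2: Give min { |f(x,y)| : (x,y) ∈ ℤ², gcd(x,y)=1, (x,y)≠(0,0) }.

descent: ρ → (-3,6,1)  [lands on river]
river: ρ → (1,6,-3)
closes: descent 1, river 2
min |a| on river = 1

1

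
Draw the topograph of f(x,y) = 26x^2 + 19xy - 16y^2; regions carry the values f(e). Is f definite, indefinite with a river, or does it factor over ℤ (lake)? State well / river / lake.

D = b²−4ac = 19² − 4·26·(-16) = 2025
D = 45² is a perfect square ⇒ form factors over ℤ ⇒ lakes

lake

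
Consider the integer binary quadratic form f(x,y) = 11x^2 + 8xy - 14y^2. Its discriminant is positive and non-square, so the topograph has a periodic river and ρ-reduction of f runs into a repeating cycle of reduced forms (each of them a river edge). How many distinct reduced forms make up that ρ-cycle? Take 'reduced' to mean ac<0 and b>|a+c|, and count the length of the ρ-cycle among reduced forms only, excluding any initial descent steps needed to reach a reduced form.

D = 680, ⌊√D⌋ = 26
river: ρ → (-14,20,5)
river: ρ → (5,20,-14)
river: ρ → (-14,8,11)
river: ρ → (11,14,-11)
river: ρ → (-11,8,14)
river: ρ → (14,20,-5)
river: ρ → (-5,20,14)
river: ρ → (14,8,-11)
river: ρ → (-11,14,11)
river: ρ → (11,8,-14)
ρ-cycle length = 10 (tail of 0 descent steps not counted)

10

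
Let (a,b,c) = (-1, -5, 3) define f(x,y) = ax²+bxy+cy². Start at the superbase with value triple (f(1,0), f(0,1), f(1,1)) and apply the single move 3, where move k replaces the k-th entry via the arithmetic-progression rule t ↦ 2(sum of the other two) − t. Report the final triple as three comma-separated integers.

start (-1,3,-3) = (f(1,0),f(0,1),f(1,1))
replace slot 3: 2·((-1)+3) − (-3) = 7 → (-1,3,7)

-1,3,7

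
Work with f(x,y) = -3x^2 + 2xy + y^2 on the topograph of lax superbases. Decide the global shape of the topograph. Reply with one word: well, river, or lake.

D = b²−4ac = 2² − 4·(-3)·1 = 16
D = 4² is a perfect square ⇒ form factors over ℤ ⇒ lakes

lake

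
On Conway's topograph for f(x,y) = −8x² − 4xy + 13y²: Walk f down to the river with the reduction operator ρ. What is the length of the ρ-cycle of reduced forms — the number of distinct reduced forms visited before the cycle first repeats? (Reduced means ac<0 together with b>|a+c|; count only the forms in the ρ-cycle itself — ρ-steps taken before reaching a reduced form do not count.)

D = 432, ⌊√D⌋ = 20
descent: ρ → (13,4,-8)
descent: ρ → (-8,12,9)  [lands on river]
river: ρ → (9,6,-11)
river: ρ → (-11,16,4)
river: ρ → (4,16,-11)
river: ρ → (-11,6,9)
river: ρ → (9,12,-8)
river: ρ → (-8,20,1)
river: ρ → (1,20,-8)
ρ-cycle length = 8 (tail of 2 descent steps not counted)

8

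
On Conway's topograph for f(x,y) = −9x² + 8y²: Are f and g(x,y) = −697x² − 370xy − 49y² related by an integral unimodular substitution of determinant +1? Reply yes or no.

D₁ = 288, D₂ = 288
river cycle of f (length 2): (8, 16, -1), (-1, 16, 8)
river cycle of g (length 2): (-1, 16, 8), (8, 16, -1)
cycles coincide ⇒ equivalent

yes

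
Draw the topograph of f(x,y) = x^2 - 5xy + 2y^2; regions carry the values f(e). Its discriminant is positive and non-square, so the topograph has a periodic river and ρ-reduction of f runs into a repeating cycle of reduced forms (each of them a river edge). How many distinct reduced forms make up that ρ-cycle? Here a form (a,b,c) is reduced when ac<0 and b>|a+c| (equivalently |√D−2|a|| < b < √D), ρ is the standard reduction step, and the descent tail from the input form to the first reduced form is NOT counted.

D = 17, ⌊√D⌋ = 4
descent: ρ → (2,1,-2)  [lands on river]
river: ρ → (-2,3,1)
river: ρ → (1,3,-2)
river: ρ → (-2,1,2)
river: ρ → (2,3,-1)
river: ρ → (-1,3,2)
ρ-cycle length = 6 (tail of 1 descent step not counted)

6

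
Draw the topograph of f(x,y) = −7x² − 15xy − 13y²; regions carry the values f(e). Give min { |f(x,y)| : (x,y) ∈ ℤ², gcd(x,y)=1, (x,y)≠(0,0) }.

translate: b→1 (≡15 mod 14), so (7,15,13)→(7,1,5)
flip: (7,1,5)→(5,-1,7)
reduced (well bottom): (5,-1,7) with a≤c, −a<b≤a
well minimum |f| = |-5| = 5 (negative-definite)

5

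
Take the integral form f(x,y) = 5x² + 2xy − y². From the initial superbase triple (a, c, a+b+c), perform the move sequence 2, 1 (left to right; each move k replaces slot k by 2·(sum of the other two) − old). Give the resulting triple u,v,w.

start (5,-1,6) = (f(1,0),f(0,1),f(1,1))
replace slot 2: 2·(5+6) − (-1) = 23 → (5,23,6)
replace slot 1: 2·(23+6) − 5 = 53 → (53,23,6)

53,23,6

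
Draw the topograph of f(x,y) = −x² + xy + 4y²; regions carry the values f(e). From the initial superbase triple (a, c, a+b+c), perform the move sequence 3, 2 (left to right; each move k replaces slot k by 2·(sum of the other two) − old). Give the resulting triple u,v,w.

start (-1,4,4) = (f(1,0),f(0,1),f(1,1))
replace slot 3: 2·((-1)+4) − 4 = 2 → (-1,4,2)
replace slot 2: 2·((-1)+2) − 4 = -2 → (-1,-2,2)

-1,-2,2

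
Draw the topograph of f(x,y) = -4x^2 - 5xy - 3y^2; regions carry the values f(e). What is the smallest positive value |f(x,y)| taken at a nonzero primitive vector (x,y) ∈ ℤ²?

translate: b→-3 (≡5 mod 8), so (4,5,3)→(4,-3,2)
flip: (4,-3,2)→(2,3,4)
translate: b→-1 (≡3 mod 4), so (2,3,4)→(2,-1,3)
reduced (well bottom): (2,-1,3) with a≤c, −a<b≤a
well minimum |f| = |-2| = 2 (negative-definite)

2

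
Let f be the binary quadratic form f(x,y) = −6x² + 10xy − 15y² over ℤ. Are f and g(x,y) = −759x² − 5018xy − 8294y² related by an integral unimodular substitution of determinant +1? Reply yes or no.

D₁ = -260, D₂ = -260
f is negative-definite; reduce −f:
−f: translate: b→2 (≡-10 mod 12), so (6,-10,15)→(6,2,11)
−f: reduced (well bottom): (6,2,11) with a≤c, −a<b≤a
flip sign back: reduced form of f is (-6,-2,-11)
g is negative-definite; reduce −g:
−g: translate: b→464 (≡5018 mod 1518), so (759,5018,8294)→(759,464,71)
−g: flip: (759,464,71)→(71,-464,759)
−g: translate: b→-38 (≡-464 mod 142), so (71,-464,759)→(71,-38,6)
−g: flip: (71,-38,6)→(6,38,71)
−g: translate: b→2 (≡38 mod 12), so (6,38,71)→(6,2,11)
−g: reduced (well bottom): (6,2,11) with a≤c, −a<b≤a
flip sign back: reduced form of g is (-6,-2,-11)
reduced forms (-6, -2, -11) vs (-6, -2, -11) ⇒ equivalent

yes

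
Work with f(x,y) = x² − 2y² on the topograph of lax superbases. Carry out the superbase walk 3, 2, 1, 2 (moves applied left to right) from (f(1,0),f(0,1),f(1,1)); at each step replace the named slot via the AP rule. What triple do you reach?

start (1,-2,-1) = (f(1,0),f(0,1),f(1,1))
replace slot 3: 2·(1+(-2)) − (-1) = -1 → (1,-2,-1)
replace slot 2: 2·(1+(-1)) − (-2) = 2 → (1,2,-1)
replace slot 1: 2·(2+(-1)) − 1 = 1 → (1,2,-1)
replace slot 2: 2·(1+(-1)) − 2 = -2 → (1,-2,-1)

1,-2,-1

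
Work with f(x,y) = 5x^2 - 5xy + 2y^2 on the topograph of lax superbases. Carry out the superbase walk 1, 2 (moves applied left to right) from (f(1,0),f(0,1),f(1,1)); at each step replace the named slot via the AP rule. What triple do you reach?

start (5,2,2) = (f(1,0),f(0,1),f(1,1))
replace slot 1: 2·(2+2) − 5 = 3 → (3,2,2)
replace slot 2: 2·(3+2) − 2 = 8 → (3,8,2)

3,8,2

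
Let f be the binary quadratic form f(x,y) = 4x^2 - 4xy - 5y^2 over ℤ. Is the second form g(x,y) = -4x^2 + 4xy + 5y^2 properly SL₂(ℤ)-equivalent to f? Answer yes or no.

D₁ = 96, D₂ = 96
river cycle of f (length 4): (-5, 4, 4), (4, 4, -5), (-5, 6, 3), (3, 6, -5)
river cycle of g (length 4): (5, 6, -3), (-3, 6, 5), (5, 4, -4), (-4, 4, 5)
cycles differ ⇒ inequivalent

no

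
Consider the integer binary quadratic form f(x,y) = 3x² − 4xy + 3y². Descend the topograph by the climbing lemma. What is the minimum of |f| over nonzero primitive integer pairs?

translate: b→2 (≡-4 mod 6), so (3,-4,3)→(3,2,2)
flip: (3,2,2)→(2,-2,3)
translate: b→2 (≡-2 mod 4), so (2,-2,3)→(2,2,3)
reduced (well bottom): (2,2,3) with a≤c, −a<b≤a
well minimum = a = 2

2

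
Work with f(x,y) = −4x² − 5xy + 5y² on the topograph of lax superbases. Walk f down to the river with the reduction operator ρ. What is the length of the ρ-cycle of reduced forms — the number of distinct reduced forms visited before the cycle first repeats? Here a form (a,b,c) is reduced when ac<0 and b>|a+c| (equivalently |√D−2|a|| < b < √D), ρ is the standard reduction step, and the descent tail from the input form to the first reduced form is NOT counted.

D = 105, ⌊√D⌋ = 10
descent: ρ → (5,5,-4)  [lands on river]
river: ρ → (-4,3,6)
river: ρ → (6,9,-1)
river: ρ → (-1,9,6)
river: ρ → (6,3,-4)
river: ρ → (-4,5,5)
ρ-cycle length = 6 (tail of 1 descent step not counted)

6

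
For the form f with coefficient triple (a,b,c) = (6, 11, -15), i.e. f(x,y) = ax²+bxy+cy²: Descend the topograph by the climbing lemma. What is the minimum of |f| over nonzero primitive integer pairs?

river: ρ → (-15,19,2)
river: ρ → (2,21,-5)
river: ρ → (-5,19,6)
river: ρ → (6,17,-8)
river: ρ → (-8,15,8)
river: ρ → (8,17,-6)
river: ρ → (-6,19,5)
river: ρ → (5,21,-2)
river: ρ → (-2,19,15)
river: ρ → (15,11,-6)
river: ρ → (-6,13,13)
river: ρ → (13,13,-6)
river: ρ → (-6,11,15)
river: ρ → (15,19,-2)
river: ρ → (-2,21,5)
river: ρ → (5,19,-6)
river: ρ → (-6,17,8)
river: ρ → (8,15,-8)
river: ρ → (-8,17,6)
river: ρ → (6,19,-5)
river: ρ → (-5,21,2)
river: ρ → (2,19,-15)
river: ρ → (-15,11,6)
river: ρ → (6,13,-13)
river: ρ → (-13,13,6)
river: ρ → (6,11,-15)
closes: descent 0, river 26
min |a| on river = 2

2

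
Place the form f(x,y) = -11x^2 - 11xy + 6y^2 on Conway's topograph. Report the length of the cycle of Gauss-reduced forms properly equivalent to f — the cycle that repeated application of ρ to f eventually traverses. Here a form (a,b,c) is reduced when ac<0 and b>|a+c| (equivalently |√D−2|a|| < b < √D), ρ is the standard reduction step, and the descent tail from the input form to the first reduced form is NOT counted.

D = 385, ⌊√D⌋ = 19
descent: ρ → (6,11,-11)  [lands on river]
river: ρ → (-11,11,6)
river: ρ → (6,13,-9)
river: ρ → (-9,5,10)
river: ρ → (10,15,-4)
river: ρ → (-4,17,6)
river: ρ → (6,19,-1)
river: ρ → (-1,19,6)
river: ρ → (6,17,-4)
river: ρ → (-4,15,10)
river: ρ → (10,5,-9)
river: ρ → (-9,13,6)
ρ-cycle length = 12 (tail of 1 descent step not counted)

12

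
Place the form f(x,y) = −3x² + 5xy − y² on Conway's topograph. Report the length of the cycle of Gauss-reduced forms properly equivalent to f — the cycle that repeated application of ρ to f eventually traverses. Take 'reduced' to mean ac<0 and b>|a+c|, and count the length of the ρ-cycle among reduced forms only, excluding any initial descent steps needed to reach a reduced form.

D = 13, ⌊√D⌋ = 3
descent: ρ → (-1,3,1)  [lands on river]
river: ρ → (1,3,-1)
ρ-cycle length = 2 (tail of 1 descent step not counted)

2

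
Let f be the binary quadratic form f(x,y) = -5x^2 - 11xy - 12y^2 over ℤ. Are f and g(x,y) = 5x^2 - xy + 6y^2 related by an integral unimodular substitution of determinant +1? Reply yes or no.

D₁ = -119, D₂ = -119
f is negative-definite; reduce −f:
−f: translate: b→1 (≡11 mod 10), so (5,11,12)→(5,1,6)
−f: reduced (well bottom): (5,1,6) with a≤c, −a<b≤a
flip sign back: reduced form of f is (-5,-1,-6)
g: reduced (well bottom): (5,-1,6) with a≤c, −a<b≤a
reduced forms (-5, -1, -6) vs (5, -1, 6) ⇒ inequivalent

no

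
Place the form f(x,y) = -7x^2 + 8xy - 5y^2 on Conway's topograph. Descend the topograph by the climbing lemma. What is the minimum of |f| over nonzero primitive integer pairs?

translate: b→6 (≡-8 mod 14), so (7,-8,5)→(7,6,4)
flip: (7,6,4)→(4,-6,7)
translate: b→2 (≡-6 mod 8), so (4,-6,7)→(4,2,5)
reduced (well bottom): (4,2,5) with a≤c, −a<b≤a
well minimum |f| = |-4| = 4 (negative-definite)

4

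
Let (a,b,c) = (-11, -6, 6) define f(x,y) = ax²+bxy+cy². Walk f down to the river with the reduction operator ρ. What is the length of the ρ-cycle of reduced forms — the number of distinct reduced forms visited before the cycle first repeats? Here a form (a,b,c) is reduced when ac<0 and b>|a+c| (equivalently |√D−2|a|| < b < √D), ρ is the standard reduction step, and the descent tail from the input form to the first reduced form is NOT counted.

D = 300, ⌊√D⌋ = 17
descent: ρ → (6,6,-11)  [lands on river]
river: ρ → (-11,16,1)
river: ρ → (1,16,-11)
river: ρ → (-11,6,6)
ρ-cycle length = 4 (tail of 1 descent step not counted)

4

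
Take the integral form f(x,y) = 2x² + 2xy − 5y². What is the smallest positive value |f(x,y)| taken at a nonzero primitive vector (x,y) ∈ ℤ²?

descent: ρ → (-5,-2,2)
descent: ρ → (2,6,-1)  [lands on river]
river: ρ → (-1,6,2)
closes: descent 2, river 2
min |a| on river = 1

1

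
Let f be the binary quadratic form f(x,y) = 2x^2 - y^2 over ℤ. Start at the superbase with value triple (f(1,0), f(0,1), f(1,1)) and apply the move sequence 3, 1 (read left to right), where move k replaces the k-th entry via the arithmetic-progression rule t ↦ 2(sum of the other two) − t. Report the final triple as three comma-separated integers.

start (2,-1,1) = (f(1,0),f(0,1),f(1,1))
replace slot 3: 2·(2+(-1)) − 1 = 1 → (2,-1,1)
replace slot 1: 2·((-1)+1) − 2 = -2 → (-2,-1,1)

-2,-1,1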